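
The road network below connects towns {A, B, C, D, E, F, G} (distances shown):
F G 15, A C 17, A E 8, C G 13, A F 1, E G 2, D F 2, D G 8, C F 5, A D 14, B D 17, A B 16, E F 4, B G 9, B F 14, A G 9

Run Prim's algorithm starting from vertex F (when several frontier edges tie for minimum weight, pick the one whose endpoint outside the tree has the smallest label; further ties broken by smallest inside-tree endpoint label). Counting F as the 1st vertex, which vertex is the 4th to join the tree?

E

Prim, starting at F.
Step 1: cheapest edge leaving the tree is A F (1); add A.
Step 2: cheapest edge leaving the tree is D F (2); add D.
Step 3: cheapest edge leaving the tree is E F (4); add E.
Step 4: cheapest edge leaving the tree is E G (2); add G.
Step 5: cheapest edge leaving the tree is C F (5); add C.
Step 6: cheapest edge leaving the tree is B G (9); add B.
Vertex order: F, A, D, E, G, C, B. The 4th vertex is E.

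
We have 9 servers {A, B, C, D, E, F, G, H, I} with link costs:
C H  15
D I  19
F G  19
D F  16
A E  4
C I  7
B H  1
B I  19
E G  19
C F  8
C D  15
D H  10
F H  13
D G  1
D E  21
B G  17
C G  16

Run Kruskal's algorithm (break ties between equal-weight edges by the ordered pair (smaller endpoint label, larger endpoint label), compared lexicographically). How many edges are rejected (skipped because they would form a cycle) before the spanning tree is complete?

7

Kruskal's algorithm — process edges by increasing weight (ties by edge label):
B H (1): add — endpoints in different components.
D G (1): add — endpoints in different components.
A E (4): add — endpoints in different components.
C I (7): add — endpoints in different components.
C F (8): add — endpoints in different components.
D H (10): add — endpoints in different components.
F H (13): add — endpoints in different components.
C D (15): skip — C and D already connected.
C H (15): skip — C and H already connected.
C G (16): skip — C and G already connected.
D F (16): skip — D and F already connected.
B G (17): skip — B and G already connected.
B I (19): skip — B and I already connected.
D I (19): skip — D and I already connected.
E G (19): add — endpoints in different components.
Edges rejected before the tree was complete: 7.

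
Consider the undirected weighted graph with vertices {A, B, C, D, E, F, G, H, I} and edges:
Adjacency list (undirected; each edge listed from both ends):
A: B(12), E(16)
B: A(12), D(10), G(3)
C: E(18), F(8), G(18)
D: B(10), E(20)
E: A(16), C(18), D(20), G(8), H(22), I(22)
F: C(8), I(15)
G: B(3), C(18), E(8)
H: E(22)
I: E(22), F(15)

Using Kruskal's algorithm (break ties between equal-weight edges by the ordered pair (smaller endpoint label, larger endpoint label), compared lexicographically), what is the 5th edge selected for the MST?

A-B

Sort edges by weight, then run Kruskal:
B—G (3): add — endpoints in different components.
C—F (8): add — endpoints in different components.
E—G (8): add — endpoints in different components.
B—D (10): add — endpoints in different components.
A—B (12): add — endpoints in different components.
F—I (15): add — endpoints in different components.
A—E (16): skip — A and E already connected.
C—E (18): add — endpoints in different components.
C—G (18): skip — C and G already connected.
D—E (20): skip — D and E already connected.
E—H (22): add — endpoints in different components.
The 5th edge added is A—B.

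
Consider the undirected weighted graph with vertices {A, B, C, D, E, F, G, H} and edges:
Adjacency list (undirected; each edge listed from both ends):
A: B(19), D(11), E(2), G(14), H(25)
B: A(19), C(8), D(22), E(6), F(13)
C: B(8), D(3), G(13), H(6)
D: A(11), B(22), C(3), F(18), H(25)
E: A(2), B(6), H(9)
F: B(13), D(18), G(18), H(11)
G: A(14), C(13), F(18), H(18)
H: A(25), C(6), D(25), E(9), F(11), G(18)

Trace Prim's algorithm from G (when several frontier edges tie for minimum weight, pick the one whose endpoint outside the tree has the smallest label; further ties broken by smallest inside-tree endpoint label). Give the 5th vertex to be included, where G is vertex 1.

B

Prim, starting at G.
Step 1: cheapest edge leaving the tree is C—G (13); add C.
Step 2: cheapest edge leaving the tree is C—D (3); add D.
Step 3: cheapest edge leaving the tree is C—H (6); add H.
Step 4: cheapest edge leaving the tree is B—C (8); add B.
Step 5: cheapest edge leaving the tree is B—E (6); add E.
Step 6: cheapest edge leaving the tree is A—E (2); add A.
Step 7: cheapest edge leaving the tree is F—H (11); add F.
Vertex order: G, C, D, H, B, E, A, F. The 5th vertex is B.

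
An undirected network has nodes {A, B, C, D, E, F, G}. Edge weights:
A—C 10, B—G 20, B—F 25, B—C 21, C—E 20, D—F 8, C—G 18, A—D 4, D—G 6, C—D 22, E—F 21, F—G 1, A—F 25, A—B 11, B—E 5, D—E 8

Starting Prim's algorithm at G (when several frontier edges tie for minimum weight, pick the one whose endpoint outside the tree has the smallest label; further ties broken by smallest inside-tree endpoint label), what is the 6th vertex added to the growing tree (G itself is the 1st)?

B

Grow the tree from G using Prim:
Step 1: cheapest edge leaving the tree is F—G (1); add F.
Step 2: cheapest edge leaving the tree is D—G (6); add D.
Step 3: cheapest edge leaving the tree is A—D (4); add A.
Step 4: cheapest edge leaving the tree is D—E (8); add E.
Step 5: cheapest edge leaving the tree is B—E (5); add B.
Step 6: cheapest edge leaving the tree is A—C (10); add C.
Vertex order: G, F, D, A, E, B, C. The 6th vertex is B.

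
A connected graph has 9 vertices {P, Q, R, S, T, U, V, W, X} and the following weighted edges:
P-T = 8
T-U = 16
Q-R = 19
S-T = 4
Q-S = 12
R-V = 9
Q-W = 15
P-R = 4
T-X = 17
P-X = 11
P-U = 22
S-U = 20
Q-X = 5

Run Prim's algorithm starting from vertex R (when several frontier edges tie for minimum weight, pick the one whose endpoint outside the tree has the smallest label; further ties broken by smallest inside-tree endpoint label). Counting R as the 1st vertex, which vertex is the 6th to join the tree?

X

Prim, starting at R.
Step 1: cheapest edge leaving the tree is P-R (4); add P.
Step 2: cheapest edge leaving the tree is P-T (8); add T.
Step 3: cheapest edge leaving the tree is S-T (4); add S.
Step 4: cheapest edge leaving the tree is R-V (9); add V.
Step 5: cheapest edge leaving the tree is P-X (11); add X.
Step 6: cheapest edge leaving the tree is Q-X (5); add Q.
Step 7: cheapest edge leaving the tree is Q-W (15); add W.
Step 8: cheapest edge leaving the tree is T-U (16); add U.
Vertex order: R, P, T, S, V, X, Q, W, U. The 6th vertex is X.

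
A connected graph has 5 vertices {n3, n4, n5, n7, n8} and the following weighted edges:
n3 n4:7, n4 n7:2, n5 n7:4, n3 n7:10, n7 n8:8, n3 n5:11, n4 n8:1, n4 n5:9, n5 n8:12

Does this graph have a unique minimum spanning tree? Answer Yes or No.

Kruskal's algorithm — process edges by increasing weight (ties by edge label):
n4 n8 (1): add. Components now {n5} {n4,n8} {n3} {n7}
n4 n7 (2): add. Components now {n5} {n4,n7,n8} {n3}
n5 n7 (4): add. Components now {n4,n5,n7,n8} {n3}
n3 n4 (7): add. Components now {n3,n4,n5,n7,n8}
Every non-tree edge has weight strictly greater than the heaviest edge on the tree path between its endpoints, so the MST is unique.

Yes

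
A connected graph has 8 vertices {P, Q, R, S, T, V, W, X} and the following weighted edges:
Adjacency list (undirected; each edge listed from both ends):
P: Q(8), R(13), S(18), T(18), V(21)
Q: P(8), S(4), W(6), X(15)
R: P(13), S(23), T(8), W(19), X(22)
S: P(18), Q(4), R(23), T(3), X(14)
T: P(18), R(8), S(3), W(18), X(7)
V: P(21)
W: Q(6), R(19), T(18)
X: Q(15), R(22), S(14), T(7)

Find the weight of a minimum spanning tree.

Prim, starting at X.
Step 1: cheapest edge leaving the tree is T-X (7); add T.
Step 2: cheapest edge leaving the tree is S-T (3); add S.
Step 3: cheapest edge leaving the tree is Q-S (4); add Q.
Step 4: cheapest edge leaving the tree is Q-W (6); add W.
Step 5: cheapest edge leaving the tree is P-Q (8); add P.
Step 6: cheapest edge leaving the tree is R-T (8); add R.
Step 7: cheapest edge leaving the tree is P-V (21); add V.
MST edges: T-X, S-T, Q-S, Q-W, P-Q, R-T, P-V; total weight 7+3+4+6+8+8+21 = 57.

57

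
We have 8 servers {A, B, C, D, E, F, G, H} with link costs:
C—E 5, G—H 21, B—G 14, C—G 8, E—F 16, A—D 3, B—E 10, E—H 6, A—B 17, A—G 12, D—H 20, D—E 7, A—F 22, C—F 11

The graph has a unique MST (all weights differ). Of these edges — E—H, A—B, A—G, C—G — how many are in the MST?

Kruskal: consider edges lightest-first.
A—D (3): add — endpoints in different components.
C—E (5): add — endpoints in different components.
E—H (6): add — endpoints in different components.
D—E (7): add — endpoints in different components.
C—G (8): add — endpoints in different components.
B—E (10): add — endpoints in different components.
C—F (11): add — endpoints in different components.
MST edge set: {A—D, C—E, E—H, D—E, C—G, B—E, C—F}.
Of the listed edges, {E—H, C—G} are in the MST → 2.

2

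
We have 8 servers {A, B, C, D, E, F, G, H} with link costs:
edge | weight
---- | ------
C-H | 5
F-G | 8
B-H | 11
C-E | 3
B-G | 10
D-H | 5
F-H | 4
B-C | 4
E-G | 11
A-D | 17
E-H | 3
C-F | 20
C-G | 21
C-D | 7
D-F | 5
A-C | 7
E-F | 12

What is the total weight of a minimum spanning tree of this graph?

Sort edges by weight, then run Kruskal:
C-E (3): add — endpoints in different components.
E-H (3): add — endpoints in different components.
B-C (4): add — endpoints in different components.
F-H (4): add — endpoints in different components.
C-H (5): skip — C and H already connected.
D-F (5): add — endpoints in different components.
D-H (5): skip — D and H already connected.
A-C (7): add — endpoints in different components.
C-D (7): skip — C and D already connected.
F-G (8): add — endpoints in different components.
MST edges: C-E, E-H, B-C, F-H, D-F, A-C, F-G; total weight 3+3+4+4+5+7+8 = 34.

34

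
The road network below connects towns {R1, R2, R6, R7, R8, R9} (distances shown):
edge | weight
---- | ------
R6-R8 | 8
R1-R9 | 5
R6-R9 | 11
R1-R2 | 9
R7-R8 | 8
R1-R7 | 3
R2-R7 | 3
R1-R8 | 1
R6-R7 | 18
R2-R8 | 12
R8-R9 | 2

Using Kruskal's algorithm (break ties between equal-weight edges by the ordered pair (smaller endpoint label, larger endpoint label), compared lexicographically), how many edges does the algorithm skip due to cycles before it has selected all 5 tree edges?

Kruskal's algorithm — process edges by increasing weight (ties by edge label):
R1-R8 (1): add — endpoints in different components.
R8-R9 (2): add — endpoints in different components.
R1-R7 (3): add — endpoints in different components.
R2-R7 (3): add — endpoints in different components.
R1-R9 (5): skip — R9 and R1 already connected.
R6-R8 (8): add — endpoints in different components.
Edges rejected before the tree was complete: 1.

1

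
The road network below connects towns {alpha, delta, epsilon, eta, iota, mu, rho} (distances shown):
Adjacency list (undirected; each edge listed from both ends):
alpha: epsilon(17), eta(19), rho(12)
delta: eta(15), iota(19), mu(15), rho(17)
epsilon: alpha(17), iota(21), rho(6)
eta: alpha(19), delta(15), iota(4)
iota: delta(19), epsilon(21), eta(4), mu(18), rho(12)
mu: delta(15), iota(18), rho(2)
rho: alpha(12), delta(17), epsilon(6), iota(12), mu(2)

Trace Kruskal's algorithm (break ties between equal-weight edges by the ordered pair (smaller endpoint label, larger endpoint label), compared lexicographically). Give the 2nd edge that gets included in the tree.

Sort edges by weight, then run Kruskal:
mu—rho (2): add. Components now {eta} {mu,rho} {iota} {alpha} {delta} {epsilon}
eta—iota (4): add. Components now {eta,iota} {mu,rho} {alpha} {delta} {epsilon}
epsilon—rho (6): add. Components now {eta,iota} {epsilon,mu,rho} {alpha} {delta}
alpha—rho (12): add. Components now {eta,iota} {alpha,epsilon,mu,rho} {delta}
iota—rho (12): add. Components now {alpha,epsilon,eta,iota,mu,rho} {delta}
delta—eta (15): add. Components now {alpha,delta,epsilon,eta,iota,mu,rho}
The 2nd edge added is eta—iota.

eta-iota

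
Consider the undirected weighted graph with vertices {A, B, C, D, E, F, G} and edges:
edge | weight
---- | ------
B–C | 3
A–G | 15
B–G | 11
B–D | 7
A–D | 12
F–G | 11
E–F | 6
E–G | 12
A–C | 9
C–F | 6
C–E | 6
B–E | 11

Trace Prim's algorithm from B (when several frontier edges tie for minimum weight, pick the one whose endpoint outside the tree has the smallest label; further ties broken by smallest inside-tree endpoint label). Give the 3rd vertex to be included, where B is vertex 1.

Grow the tree from B using Prim:
Step 1: frontier [B–C 3, B–D 7, B–E 11, B–G 11] → take B–C (3); add C.
Step 2: frontier [B–D 7, B–E 11, B–G 11, C–E 6, C–F 6, A–C 9] → take C–E (6); add E.
Step 3: frontier [B–D 7, B–G 11, C–F 6, A–C 9, E–F 6, E–G 12] → take C–F (6); add F.
Step 4: frontier [B–D 7, B–G 11, A–C 9, E–G 12, F–G 11] → take B–D (7); add D.
Step 5: frontier [B–G 11, A–C 9, A–D 12, E–G 12, F–G 11] → take A–C (9); add A.
Step 6: frontier [A–G 15, B–G 11, E–G 12, F–G 11] → take B–G (11); add G.
Vertex order: B, C, E, F, D, A, G. The 3rd vertex is E.

E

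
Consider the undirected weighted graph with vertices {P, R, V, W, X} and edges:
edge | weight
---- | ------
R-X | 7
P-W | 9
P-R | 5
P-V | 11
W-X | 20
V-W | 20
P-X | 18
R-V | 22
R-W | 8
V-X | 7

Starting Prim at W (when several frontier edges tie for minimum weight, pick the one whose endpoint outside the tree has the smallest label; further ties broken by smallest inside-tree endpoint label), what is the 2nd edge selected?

P-R

Prim, starting at W.
Step 1: cheapest edge leaving the tree is R-W (8); add R.
Step 2: cheapest edge leaving the tree is P-R (5); add P.
Step 3: cheapest edge leaving the tree is R-X (7); add X.
Step 4: cheapest edge leaving the tree is V-X (7); add V.
The 2nd edge added is P-R.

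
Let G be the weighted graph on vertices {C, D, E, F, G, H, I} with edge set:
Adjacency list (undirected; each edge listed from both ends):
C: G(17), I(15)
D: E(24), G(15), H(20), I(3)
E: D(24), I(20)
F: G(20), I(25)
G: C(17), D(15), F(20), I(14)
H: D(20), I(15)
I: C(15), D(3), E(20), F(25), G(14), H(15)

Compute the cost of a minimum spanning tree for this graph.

87

Kruskal's algorithm — process edges by increasing weight (ties by edge label):
D-I (3): add — endpoints in different components.
G-I (14): add — endpoints in different components.
C-I (15): add — endpoints in different components.
D-G (15): skip — D and G already connected.
H-I (15): add — endpoints in different components.
C-G (17): skip — C and G already connected.
D-H (20): skip — D and H already connected.
E-I (20): add — endpoints in different components.
F-G (20): add — endpoints in different components.
MST edges: D-I, G-I, C-I, H-I, E-I, F-G; total weight 3+14+15+15+20+20 = 87.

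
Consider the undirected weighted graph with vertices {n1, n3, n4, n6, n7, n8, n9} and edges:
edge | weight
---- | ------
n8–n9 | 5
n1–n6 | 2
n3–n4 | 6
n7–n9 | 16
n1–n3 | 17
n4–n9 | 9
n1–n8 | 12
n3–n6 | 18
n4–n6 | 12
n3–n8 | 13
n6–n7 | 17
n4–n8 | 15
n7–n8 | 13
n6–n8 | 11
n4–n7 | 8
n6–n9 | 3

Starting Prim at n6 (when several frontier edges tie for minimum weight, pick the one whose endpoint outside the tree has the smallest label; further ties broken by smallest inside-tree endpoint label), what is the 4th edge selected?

Prim, starting at n6.
Step 1: cheapest edge leaving the tree is n1–n6 (2); add n1.
Step 2: cheapest edge leaving the tree is n6–n9 (3); add n9.
Step 3: cheapest edge leaving the tree is n8–n9 (5); add n8.
Step 4: cheapest edge leaving the tree is n4–n9 (9); add n4.
Step 5: cheapest edge leaving the tree is n3–n4 (6); add n3.
Step 6: cheapest edge leaving the tree is n4–n7 (8); add n7.
The 4th edge added is n4–n9.

n4-n9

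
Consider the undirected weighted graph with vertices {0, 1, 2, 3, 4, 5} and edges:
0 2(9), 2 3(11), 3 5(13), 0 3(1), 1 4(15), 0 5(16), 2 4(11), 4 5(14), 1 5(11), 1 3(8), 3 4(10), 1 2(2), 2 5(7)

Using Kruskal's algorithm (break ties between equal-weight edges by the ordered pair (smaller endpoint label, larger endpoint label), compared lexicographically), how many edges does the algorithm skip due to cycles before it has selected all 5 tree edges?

1

Kruskal: consider edges lightest-first.
0 3 (1): add. Components now {0,3} {1} {2} {4} {5}
1 2 (2): add. Components now {0,3} {1,2} {4} {5}
2 5 (7): add. Components now {0,3} {1,2,5} {4}
1 3 (8): add. Components now {0,1,2,3,5} {4}
0 2 (9): skip — 0 and 2 already connected.
3 4 (10): add. Components now {0,1,2,3,4,5}
Edges rejected before the tree was complete: 1.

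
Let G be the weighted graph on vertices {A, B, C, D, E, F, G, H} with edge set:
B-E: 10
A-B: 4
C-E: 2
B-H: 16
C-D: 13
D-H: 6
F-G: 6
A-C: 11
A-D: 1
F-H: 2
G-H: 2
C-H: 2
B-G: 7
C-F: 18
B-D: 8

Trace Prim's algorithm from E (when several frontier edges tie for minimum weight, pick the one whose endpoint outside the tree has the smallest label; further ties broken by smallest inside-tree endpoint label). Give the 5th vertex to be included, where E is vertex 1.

G

Grow the tree from E using Prim:
Step 1: cheapest edge leaving the tree is C-E (2); add C.
Step 2: cheapest edge leaving the tree is C-H (2); add H.
Step 3: cheapest edge leaving the tree is F-H (2); add F.
Step 4: cheapest edge leaving the tree is G-H (2); add G.
Step 5: cheapest edge leaving the tree is D-H (6); add D.
Step 6: cheapest edge leaving the tree is A-D (1); add A.
Step 7: cheapest edge leaving the tree is A-B (4); add B.
Vertex order: E, C, H, F, G, D, A, B. The 5th vertex is G.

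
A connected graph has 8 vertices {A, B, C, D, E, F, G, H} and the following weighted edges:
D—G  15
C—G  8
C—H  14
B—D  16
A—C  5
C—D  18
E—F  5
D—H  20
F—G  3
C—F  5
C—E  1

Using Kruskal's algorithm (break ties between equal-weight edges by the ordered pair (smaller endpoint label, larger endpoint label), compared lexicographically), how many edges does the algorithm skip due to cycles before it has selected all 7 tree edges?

Kruskal: consider edges lightest-first.
C—E (1): add — endpoints in different components.
F—G (3): add — endpoints in different components.
A—C (5): add — endpoints in different components.
C—F (5): add — endpoints in different components.
E—F (5): skip — E and F already connected.
C—G (8): skip — C and G already connected.
C—H (14): add — endpoints in different components.
D—G (15): add — endpoints in different components.
B—D (16): add — endpoints in different components.
Edges rejected before the tree was complete: 2.

2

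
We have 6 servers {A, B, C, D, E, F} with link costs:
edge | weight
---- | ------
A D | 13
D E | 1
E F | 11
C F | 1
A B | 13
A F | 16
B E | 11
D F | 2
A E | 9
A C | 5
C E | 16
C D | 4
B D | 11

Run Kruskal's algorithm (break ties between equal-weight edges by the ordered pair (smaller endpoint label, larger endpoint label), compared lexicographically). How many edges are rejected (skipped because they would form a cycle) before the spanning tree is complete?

2

Kruskal: consider edges lightest-first.
C F (1): add. Components now {A} {B} {C,F} {D} {E}
D E (1): add. Components now {A} {B} {C,F} {D,E}
D F (2): add. Components now {A} {B} {C,D,E,F}
C D (4): skip — C and D already connected.
A C (5): add. Components now {A,C,D,E,F} {B}
A E (9): skip — A and E already connected.
B D (11): add. Components now {A,B,C,D,E,F}
Edges rejected before the tree was complete: 2.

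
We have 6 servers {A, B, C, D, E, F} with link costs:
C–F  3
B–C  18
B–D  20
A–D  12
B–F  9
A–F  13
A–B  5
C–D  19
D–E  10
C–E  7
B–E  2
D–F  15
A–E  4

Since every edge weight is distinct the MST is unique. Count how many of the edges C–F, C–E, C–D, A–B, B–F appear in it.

Sort edges by weight, then run Kruskal:
B–E (2): add — endpoints in different components.
C–F (3): add — endpoints in different components.
A–E (4): add — endpoints in different components.
A–B (5): skip — A and B already connected.
C–E (7): add — endpoints in different components.
B–F (9): skip — B and F already connected.
D–E (10): add — endpoints in different components.
MST edge set: {B–E, C–F, A–E, C–E, D–E}.
Of the listed edges, {C–F, C–E} are in the MST → 2.

2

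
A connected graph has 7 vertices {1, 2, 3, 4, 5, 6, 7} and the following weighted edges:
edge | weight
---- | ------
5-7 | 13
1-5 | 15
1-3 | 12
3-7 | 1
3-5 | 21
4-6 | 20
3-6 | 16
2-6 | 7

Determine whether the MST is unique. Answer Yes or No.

Yes

Kruskal: consider edges lightest-first.
3-7 (1): add. Components now {1} {2} {3,7} {4} {5} {6}
2-6 (7): add. Components now {1} {2,6} {3,7} {4} {5}
1-3 (12): add. Components now {1,3,7} {2,6} {4} {5}
5-7 (13): add. Components now {1,3,5,7} {2,6} {4}
1-5 (15): skip — 1 and 5 already connected.
3-6 (16): add. Components now {1,2,3,5,6,7} {4}
4-6 (20): add. Components now {1,2,3,4,5,6,7}
Every non-tree edge has weight strictly greater than the heaviest edge on the tree path between its endpoints, so the MST is unique.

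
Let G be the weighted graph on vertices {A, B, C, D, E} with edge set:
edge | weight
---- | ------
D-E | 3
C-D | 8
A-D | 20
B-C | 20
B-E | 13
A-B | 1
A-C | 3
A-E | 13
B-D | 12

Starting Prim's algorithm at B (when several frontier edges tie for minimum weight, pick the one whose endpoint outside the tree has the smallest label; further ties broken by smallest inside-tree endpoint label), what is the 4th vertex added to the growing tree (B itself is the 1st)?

Prim, starting at B.
Step 1: cheapest edge leaving the tree is A-B (1); add A.
Step 2: cheapest edge leaving the tree is A-C (3); add C.
Step 3: cheapest edge leaving the tree is C-D (8); add D.
Step 4: cheapest edge leaving the tree is D-E (3); add E.
Vertex order: B, A, C, D, E. The 4th vertex is D.

D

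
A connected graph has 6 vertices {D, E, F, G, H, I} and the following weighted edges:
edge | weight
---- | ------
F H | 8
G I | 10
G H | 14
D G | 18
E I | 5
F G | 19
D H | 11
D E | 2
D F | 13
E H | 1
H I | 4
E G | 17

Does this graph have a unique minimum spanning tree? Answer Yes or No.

Kruskal's algorithm — process edges by increasing weight (ties by edge label):
E H (1): add. Components now {D} {E,H} {F} {G} {I}
D E (2): add. Components now {D,E,H} {F} {G} {I}
H I (4): add. Components now {D,E,H,I} {F} {G}
E I (5): skip — E and I already connected.
F H (8): add. Components now {D,E,F,H,I} {G}
G I (10): add. Components now {D,E,F,G,H,I}
Every non-tree edge has weight strictly greater than the heaviest edge on the tree path between its endpoints, so the MST is unique.

Yes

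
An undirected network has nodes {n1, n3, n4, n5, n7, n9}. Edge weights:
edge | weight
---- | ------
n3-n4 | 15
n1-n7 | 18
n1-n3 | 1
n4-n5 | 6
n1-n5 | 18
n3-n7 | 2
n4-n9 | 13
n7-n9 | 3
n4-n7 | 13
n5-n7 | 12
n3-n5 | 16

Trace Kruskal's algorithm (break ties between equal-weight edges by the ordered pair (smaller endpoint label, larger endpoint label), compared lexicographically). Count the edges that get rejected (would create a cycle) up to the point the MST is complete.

Sort edges by weight, then run Kruskal:
n1-n3 (1): add. Components now {n1,n3} {n9} {n7} {n4} {n5}
n3-n7 (2): add. Components now {n1,n3,n7} {n9} {n4} {n5}
n7-n9 (3): add. Components now {n1,n3,n7,n9} {n4} {n5}
n4-n5 (6): add. Components now {n1,n3,n7,n9} {n4,n5}
n5-n7 (12): add. Components now {n1,n3,n4,n5,n7,n9}
Edges rejected before the tree was complete: 0.

0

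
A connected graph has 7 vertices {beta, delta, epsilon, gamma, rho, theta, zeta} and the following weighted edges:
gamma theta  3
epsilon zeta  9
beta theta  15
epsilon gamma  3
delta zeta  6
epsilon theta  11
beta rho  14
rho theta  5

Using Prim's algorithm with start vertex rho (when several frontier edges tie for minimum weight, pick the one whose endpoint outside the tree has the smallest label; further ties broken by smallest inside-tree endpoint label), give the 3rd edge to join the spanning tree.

epsilon-gamma

Prim's algorithm from rho:
Step 1: frontier [rho theta 5, beta rho 14] → take rho theta (5); add theta.
Step 2: frontier [beta rho 14, gamma theta 3, epsilon theta 11, beta theta 15] → take gamma theta (3); add gamma.
Step 3: frontier [epsilon gamma 3, beta rho 14, epsilon theta 11, beta theta 15] → take epsilon gamma (3); add epsilon.
Step 4: frontier [epsilon zeta 9, beta rho 14, beta theta 15] → take epsilon zeta (9); add zeta.
Step 5: frontier [beta rho 14, beta theta 15, delta zeta 6] → take delta zeta (6); add delta.
Step 6: frontier [beta rho 14, beta theta 15] → take beta rho (14); add beta.
The 3rd edge added is epsilon gamma.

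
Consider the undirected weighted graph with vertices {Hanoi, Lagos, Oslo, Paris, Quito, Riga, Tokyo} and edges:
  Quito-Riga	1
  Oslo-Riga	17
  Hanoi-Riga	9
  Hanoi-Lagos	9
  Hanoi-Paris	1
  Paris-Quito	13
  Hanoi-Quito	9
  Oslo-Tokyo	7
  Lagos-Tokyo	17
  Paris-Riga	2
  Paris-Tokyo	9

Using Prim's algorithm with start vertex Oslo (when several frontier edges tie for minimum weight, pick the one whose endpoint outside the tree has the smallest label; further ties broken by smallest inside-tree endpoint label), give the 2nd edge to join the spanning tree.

Grow the tree from Oslo using Prim:
Step 1: cheapest edge leaving the tree is Oslo-Tokyo (7); add Tokyo.
Step 2: cheapest edge leaving the tree is Paris-Tokyo (9); add Paris.
Step 3: cheapest edge leaving the tree is Hanoi-Paris (1); add Hanoi.
Step 4: cheapest edge leaving the tree is Paris-Riga (2); add Riga.
Step 5: cheapest edge leaving the tree is Quito-Riga (1); add Quito.
Step 6: cheapest edge leaving the tree is Hanoi-Lagos (9); add Lagos.
The 2nd edge added is Paris-Tokyo.

Paris-Tokyo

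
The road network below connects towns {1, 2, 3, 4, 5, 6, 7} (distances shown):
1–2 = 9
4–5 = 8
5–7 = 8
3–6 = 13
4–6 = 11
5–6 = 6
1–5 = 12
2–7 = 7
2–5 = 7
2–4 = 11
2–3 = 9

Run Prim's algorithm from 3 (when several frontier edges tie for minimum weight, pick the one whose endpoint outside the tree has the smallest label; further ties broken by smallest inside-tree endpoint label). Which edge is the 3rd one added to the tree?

Prim's algorithm from 3:
Step 1: cheapest edge leaving the tree is 2–3 (9); add 2.
Step 2: cheapest edge leaving the tree is 2–5 (7); add 5.
Step 3: cheapest edge leaving the tree is 5–6 (6); add 6.
Step 4: cheapest edge leaving the tree is 2–7 (7); add 7.
Step 5: cheapest edge leaving the tree is 4–5 (8); add 4.
Step 6: cheapest edge leaving the tree is 1–2 (9); add 1.
The 3rd edge added is 5–6.

5-6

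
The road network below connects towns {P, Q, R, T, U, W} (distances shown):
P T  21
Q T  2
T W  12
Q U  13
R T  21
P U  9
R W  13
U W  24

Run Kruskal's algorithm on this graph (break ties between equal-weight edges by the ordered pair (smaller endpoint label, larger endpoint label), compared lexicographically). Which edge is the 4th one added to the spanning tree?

Q-U

Sort edges by weight, then run Kruskal:
Q T (2): add — endpoints in different components.
P U (9): add — endpoints in different components.
T W (12): add — endpoints in different components.
Q U (13): add — endpoints in different components.
R W (13): add — endpoints in different components.
The 4th edge added is Q U.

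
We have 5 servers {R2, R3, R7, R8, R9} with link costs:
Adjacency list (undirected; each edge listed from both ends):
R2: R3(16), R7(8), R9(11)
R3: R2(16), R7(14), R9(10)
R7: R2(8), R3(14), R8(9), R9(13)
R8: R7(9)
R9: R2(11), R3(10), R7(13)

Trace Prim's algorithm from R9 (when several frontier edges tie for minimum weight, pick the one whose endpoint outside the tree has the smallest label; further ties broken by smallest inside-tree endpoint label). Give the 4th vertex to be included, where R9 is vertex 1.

R7

Prim, starting at R9.
Step 1: frontier [R3—R9 10, R2—R9 11, R7—R9 13] → take R3—R9 (10); add R3.
Step 2: frontier [R3—R7 14, R2—R3 16, R2—R9 11, R7—R9 13] → take R2—R9 (11); add R2.
Step 3: frontier [R2—R7 8, R3—R7 14, R7—R9 13] → take R2—R7 (8); add R7.
Step 4: frontier [R7—R8 9] → take R7—R8 (9); add R8.
Vertex order: R9, R3, R2, R7, R8. The 4th vertex is R7.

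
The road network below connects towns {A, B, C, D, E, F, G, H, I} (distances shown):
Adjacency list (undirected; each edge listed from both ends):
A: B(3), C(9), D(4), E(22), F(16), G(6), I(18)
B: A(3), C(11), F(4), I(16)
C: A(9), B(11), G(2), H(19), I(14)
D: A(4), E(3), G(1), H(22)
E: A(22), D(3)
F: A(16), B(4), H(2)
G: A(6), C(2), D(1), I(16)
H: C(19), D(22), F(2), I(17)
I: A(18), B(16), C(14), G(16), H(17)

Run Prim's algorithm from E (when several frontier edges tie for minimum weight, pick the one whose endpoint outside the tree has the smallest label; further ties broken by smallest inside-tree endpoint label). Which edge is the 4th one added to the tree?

Grow the tree from E using Prim:
Step 1: cheapest edge leaving the tree is D-E (3); add D.
Step 2: cheapest edge leaving the tree is D-G (1); add G.
Step 3: cheapest edge leaving the tree is C-G (2); add C.
Step 4: cheapest edge leaving the tree is A-D (4); add A.
Step 5: cheapest edge leaving the tree is A-B (3); add B.
Step 6: cheapest edge leaving the tree is B-F (4); add F.
Step 7: cheapest edge leaving the tree is F-H (2); add H.
Step 8: cheapest edge leaving the tree is C-I (14); add I.
The 4th edge added is A-D.

A-D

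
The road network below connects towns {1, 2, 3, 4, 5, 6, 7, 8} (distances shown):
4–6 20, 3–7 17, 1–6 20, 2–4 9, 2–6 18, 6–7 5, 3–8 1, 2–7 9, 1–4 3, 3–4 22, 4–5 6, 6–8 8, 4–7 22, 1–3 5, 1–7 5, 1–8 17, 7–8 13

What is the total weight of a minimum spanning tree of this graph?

34

Kruskal's algorithm — process edges by increasing weight (ties by edge label):
3–8 (1): add — endpoints in different components.
1–4 (3): add — endpoints in different components.
1–3 (5): add — endpoints in different components.
1–7 (5): add — endpoints in different components.
6–7 (5): add — endpoints in different components.
4–5 (6): add — endpoints in different components.
6–8 (8): skip — 6 and 8 already connected.
2–4 (9): add — endpoints in different components.
MST edges: 3–8, 1–4, 1–3, 1–7, 6–7, 4–5, 2–4; total weight 1+3+5+5+5+6+9 = 34.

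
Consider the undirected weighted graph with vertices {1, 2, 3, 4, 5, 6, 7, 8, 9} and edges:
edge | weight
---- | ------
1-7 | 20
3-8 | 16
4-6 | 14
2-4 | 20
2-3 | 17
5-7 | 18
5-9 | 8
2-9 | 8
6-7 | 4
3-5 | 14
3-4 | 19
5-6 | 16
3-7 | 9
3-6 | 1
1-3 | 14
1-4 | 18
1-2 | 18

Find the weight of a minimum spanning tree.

79

Sort edges by weight, then run Kruskal:
3-6 (1): add — endpoints in different components.
6-7 (4): add — endpoints in different components.
2-9 (8): add — endpoints in different components.
5-9 (8): add — endpoints in different components.
3-7 (9): skip — 3 and 7 already connected.
1-3 (14): add — endpoints in different components.
3-5 (14): add — endpoints in different components.
4-6 (14): add — endpoints in different components.
3-8 (16): add — endpoints in different components.
MST edges: 3-6, 6-7, 2-9, 5-9, 1-3, 3-5, 4-6, 3-8; total weight 1+4+8+8+14+14+14+16 = 79.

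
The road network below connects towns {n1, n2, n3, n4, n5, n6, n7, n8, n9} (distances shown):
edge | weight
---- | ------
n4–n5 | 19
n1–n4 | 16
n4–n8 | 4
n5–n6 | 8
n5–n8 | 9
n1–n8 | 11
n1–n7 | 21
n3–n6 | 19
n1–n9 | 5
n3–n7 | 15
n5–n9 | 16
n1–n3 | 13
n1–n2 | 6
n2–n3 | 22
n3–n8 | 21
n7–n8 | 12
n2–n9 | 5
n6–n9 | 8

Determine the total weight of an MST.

Grow the tree from n7 using Prim:
Step 1: cheapest edge leaving the tree is n7–n8 (12); add n8.
Step 2: cheapest edge leaving the tree is n4–n8 (4); add n4.
Step 3: cheapest edge leaving the tree is n5–n8 (9); add n5.
Step 4: cheapest edge leaving the tree is n5–n6 (8); add n6.
Step 5: cheapest edge leaving the tree is n6–n9 (8); add n9.
Step 6: cheapest edge leaving the tree is n1–n9 (5); add n1.
Step 7: cheapest edge leaving the tree is n2–n9 (5); add n2.
Step 8: cheapest edge leaving the tree is n1–n3 (13); add n3.
MST edges: n7–n8, n4–n8, n5–n8, n5–n6, n6–n9, n1–n9, n2–n9, n1–n3; total weight 12+4+9+8+8+5+5+13 = 64.

64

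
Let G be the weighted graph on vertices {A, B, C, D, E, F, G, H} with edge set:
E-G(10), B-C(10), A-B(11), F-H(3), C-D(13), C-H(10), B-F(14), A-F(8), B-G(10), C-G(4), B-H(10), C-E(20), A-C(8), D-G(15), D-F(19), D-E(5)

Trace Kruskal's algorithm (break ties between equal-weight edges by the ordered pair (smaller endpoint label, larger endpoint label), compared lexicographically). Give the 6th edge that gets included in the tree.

B-C

Sort edges by weight, then run Kruskal:
F-H (3): add — endpoints in different components.
C-G (4): add — endpoints in different components.
D-E (5): add — endpoints in different components.
A-C (8): add — endpoints in different components.
A-F (8): add — endpoints in different components.
B-C (10): add — endpoints in different components.
B-G (10): skip — B and G already connected.
B-H (10): skip — B and H already connected.
C-H (10): skip — C and H already connected.
E-G (10): add — endpoints in different components.
The 6th edge added is B-C.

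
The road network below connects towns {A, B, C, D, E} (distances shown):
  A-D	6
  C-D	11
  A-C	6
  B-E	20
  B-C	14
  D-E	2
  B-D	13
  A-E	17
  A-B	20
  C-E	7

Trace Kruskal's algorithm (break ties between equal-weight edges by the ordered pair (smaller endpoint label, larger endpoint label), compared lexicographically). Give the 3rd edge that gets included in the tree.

Kruskal's algorithm — process edges by increasing weight (ties by edge label):
D-E (2): add. Components now {A} {B} {C} {D,E}
A-C (6): add. Components now {A,C} {B} {D,E}
A-D (6): add. Components now {A,C,D,E} {B}
C-E (7): skip — C and E already connected.
C-D (11): skip — C and D already connected.
B-D (13): add. Components now {A,B,C,D,E}
The 3rd edge added is A-D.

A-D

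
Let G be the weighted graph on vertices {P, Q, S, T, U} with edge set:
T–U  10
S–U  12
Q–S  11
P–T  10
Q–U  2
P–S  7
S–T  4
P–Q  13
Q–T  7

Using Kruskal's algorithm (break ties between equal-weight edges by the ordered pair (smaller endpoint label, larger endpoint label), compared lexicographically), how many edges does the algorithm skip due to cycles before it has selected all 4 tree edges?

0

Kruskal's algorithm — process edges by increasing weight (ties by edge label):
Q–U (2): add — endpoints in different components.
S–T (4): add — endpoints in different components.
P–S (7): add — endpoints in different components.
Q–T (7): add — endpoints in different components.
Edges rejected before the tree was complete: 0.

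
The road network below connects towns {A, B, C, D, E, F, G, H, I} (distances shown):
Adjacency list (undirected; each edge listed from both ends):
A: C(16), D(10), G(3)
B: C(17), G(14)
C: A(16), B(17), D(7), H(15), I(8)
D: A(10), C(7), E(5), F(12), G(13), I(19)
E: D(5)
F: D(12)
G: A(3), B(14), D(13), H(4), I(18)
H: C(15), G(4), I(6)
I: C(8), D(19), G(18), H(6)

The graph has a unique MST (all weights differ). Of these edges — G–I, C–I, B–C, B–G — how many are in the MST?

Kruskal: consider edges lightest-first.
A–G (3): add — endpoints in different components.
G–H (4): add — endpoints in different components.
D–E (5): add — endpoints in different components.
H–I (6): add — endpoints in different components.
C–D (7): add — endpoints in different components.
C–I (8): add — endpoints in different components.
A–D (10): skip — A and D already connected.
D–F (12): add — endpoints in different components.
D–G (13): skip — D and G already connected.
B–G (14): add — endpoints in different components.
MST edge set: {A–G, G–H, D–E, H–I, C–D, C–I, D–F, B–G}.
Of the listed edges, {C–I, B–G} are in the MST → 2.

2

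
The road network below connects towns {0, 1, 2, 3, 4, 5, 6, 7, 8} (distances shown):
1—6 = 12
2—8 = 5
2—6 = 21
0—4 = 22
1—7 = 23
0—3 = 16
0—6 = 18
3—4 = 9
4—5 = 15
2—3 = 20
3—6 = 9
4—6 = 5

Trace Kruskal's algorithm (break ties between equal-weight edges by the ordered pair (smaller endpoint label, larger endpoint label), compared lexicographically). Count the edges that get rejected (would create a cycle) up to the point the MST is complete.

Kruskal's algorithm — process edges by increasing weight (ties by edge label):
2—8 (5): add — endpoints in different components.
4—6 (5): add — endpoints in different components.
3—4 (9): add — endpoints in different components.
3—6 (9): skip — 3 and 6 already connected.
1—6 (12): add — endpoints in different components.
4—5 (15): add — endpoints in different components.
0—3 (16): add — endpoints in different components.
0—6 (18): skip — 0 and 6 already connected.
2—3 (20): add — endpoints in different components.
2—6 (21): skip — 2 and 6 already connected.
0—4 (22): skip — 0 and 4 already connected.
1—7 (23): add — endpoints in different components.
Edges rejected before the tree was complete: 4.

4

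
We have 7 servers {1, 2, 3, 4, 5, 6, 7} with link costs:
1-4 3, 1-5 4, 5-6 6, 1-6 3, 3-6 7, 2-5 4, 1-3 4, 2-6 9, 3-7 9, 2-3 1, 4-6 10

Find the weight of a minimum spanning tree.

Sort edges by weight, then run Kruskal:
2-3 (1): add — endpoints in different components.
1-4 (3): add — endpoints in different components.
1-6 (3): add — endpoints in different components.
1-3 (4): add — endpoints in different components.
1-5 (4): add — endpoints in different components.
2-5 (4): skip — 2 and 5 already connected.
5-6 (6): skip — 5 and 6 already connected.
3-6 (7): skip — 3 and 6 already connected.
2-6 (9): skip — 2 and 6 already connected.
3-7 (9): add — endpoints in different components.
MST edges: 2-3, 1-4, 1-6, 1-3, 1-5, 3-7; total weight 1+3+3+4+4+9 = 24.

24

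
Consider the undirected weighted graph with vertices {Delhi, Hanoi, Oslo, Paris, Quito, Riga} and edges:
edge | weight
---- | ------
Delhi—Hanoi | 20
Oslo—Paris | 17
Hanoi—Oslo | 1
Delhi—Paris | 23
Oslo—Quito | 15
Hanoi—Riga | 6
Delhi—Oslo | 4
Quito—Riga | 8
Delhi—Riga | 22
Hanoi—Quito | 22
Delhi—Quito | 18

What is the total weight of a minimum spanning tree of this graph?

36

Kruskal: consider edges lightest-first.
Hanoi—Oslo (1): add. Components now {Hanoi,Oslo} {Riga} {Quito} {Paris} {Delhi}
Delhi—Oslo (4): add. Components now {Delhi,Hanoi,Oslo} {Riga} {Quito} {Paris}
Hanoi—Riga (6): add. Components now {Delhi,Hanoi,Oslo,Riga} {Quito} {Paris}
Quito—Riga (8): add. Components now {Delhi,Hanoi,Oslo,Quito,Riga} {Paris}
Oslo—Quito (15): skip — Quito and Oslo already connected.
Oslo—Paris (17): add. Components now {Delhi,Hanoi,Oslo,Paris,Quito,Riga}
MST edges: Hanoi—Oslo, Delhi—Oslo, Hanoi—Riga, Quito—Riga, Oslo—Paris; total weight 1+4+6+8+17 = 36.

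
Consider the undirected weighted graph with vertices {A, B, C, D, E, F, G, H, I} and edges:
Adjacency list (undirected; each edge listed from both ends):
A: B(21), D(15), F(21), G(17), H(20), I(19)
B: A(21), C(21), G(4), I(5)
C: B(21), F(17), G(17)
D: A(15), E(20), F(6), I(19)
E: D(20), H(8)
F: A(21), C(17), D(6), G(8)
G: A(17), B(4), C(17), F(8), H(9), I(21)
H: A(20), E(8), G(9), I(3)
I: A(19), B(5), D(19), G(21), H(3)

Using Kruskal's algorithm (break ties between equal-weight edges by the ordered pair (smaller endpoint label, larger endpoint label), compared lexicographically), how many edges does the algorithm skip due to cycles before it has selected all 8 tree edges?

2

Sort edges by weight, then run Kruskal:
H I (3): add — endpoints in different components.
B G (4): add — endpoints in different components.
B I (5): add — endpoints in different components.
D F (6): add — endpoints in different components.
E H (8): add — endpoints in different components.
F G (8): add — endpoints in different components.
G H (9): skip — G and H already connected.
A D (15): add — endpoints in different components.
A G (17): skip — A and G already connected.
C F (17): add — endpoints in different components.
Edges rejected before the tree was complete: 2.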